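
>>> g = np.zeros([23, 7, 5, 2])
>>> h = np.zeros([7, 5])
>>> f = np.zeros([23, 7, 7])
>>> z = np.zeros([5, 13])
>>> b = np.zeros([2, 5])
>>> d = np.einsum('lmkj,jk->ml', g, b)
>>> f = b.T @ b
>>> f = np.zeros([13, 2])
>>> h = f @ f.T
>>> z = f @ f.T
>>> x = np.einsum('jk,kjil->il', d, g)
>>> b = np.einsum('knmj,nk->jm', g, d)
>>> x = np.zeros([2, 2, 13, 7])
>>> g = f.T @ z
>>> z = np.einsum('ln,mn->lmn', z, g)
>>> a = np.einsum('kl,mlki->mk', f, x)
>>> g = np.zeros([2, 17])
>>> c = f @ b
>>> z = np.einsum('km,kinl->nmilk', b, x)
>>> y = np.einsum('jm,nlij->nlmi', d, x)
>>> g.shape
(2, 17)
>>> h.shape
(13, 13)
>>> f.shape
(13, 2)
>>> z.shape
(13, 5, 2, 7, 2)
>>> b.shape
(2, 5)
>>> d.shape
(7, 23)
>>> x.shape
(2, 2, 13, 7)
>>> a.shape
(2, 13)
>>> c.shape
(13, 5)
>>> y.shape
(2, 2, 23, 13)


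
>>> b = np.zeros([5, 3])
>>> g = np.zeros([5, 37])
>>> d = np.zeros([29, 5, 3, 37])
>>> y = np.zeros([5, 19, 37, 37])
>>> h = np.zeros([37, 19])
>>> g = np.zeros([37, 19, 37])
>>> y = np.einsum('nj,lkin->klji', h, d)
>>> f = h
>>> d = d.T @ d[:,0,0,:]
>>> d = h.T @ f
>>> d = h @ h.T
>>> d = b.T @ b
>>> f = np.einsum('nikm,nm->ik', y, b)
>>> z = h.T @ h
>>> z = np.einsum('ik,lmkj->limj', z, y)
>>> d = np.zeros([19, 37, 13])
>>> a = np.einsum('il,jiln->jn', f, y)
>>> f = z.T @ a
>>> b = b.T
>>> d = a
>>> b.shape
(3, 5)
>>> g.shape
(37, 19, 37)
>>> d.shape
(5, 3)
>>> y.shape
(5, 29, 19, 3)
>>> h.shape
(37, 19)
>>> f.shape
(3, 29, 19, 3)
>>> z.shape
(5, 19, 29, 3)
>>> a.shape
(5, 3)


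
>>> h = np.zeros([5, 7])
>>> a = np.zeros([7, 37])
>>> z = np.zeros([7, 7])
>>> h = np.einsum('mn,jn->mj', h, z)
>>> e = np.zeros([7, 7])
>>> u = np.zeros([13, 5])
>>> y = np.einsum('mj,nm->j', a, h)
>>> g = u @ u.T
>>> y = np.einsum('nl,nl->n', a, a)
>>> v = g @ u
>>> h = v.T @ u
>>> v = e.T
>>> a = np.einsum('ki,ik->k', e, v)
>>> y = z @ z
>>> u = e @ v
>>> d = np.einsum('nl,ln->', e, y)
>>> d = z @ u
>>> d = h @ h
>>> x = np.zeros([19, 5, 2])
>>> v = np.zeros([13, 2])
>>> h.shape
(5, 5)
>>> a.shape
(7,)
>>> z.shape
(7, 7)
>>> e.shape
(7, 7)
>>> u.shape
(7, 7)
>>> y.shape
(7, 7)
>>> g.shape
(13, 13)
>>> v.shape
(13, 2)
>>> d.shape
(5, 5)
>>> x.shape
(19, 5, 2)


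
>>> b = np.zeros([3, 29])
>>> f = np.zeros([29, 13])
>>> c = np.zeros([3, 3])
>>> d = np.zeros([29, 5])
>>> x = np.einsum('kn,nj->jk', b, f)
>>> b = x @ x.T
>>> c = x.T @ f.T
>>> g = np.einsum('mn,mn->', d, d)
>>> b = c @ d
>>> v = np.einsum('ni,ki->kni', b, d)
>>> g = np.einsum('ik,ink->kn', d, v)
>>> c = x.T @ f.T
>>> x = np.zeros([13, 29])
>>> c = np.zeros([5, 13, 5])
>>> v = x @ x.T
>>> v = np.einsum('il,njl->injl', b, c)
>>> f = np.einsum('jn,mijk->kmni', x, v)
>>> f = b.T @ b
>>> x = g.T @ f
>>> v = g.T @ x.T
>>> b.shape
(3, 5)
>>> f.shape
(5, 5)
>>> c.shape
(5, 13, 5)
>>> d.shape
(29, 5)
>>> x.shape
(3, 5)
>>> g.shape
(5, 3)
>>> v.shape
(3, 3)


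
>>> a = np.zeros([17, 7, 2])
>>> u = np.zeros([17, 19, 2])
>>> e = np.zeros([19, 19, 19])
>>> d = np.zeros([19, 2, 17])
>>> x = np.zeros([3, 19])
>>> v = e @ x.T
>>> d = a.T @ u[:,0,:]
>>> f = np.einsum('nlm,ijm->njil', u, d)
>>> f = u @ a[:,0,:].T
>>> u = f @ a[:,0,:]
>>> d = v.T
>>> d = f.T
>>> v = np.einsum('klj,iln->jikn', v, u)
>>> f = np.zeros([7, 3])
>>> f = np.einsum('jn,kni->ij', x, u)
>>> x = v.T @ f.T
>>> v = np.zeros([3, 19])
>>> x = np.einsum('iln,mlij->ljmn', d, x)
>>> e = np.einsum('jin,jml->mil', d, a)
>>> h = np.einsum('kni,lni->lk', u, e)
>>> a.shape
(17, 7, 2)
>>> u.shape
(17, 19, 2)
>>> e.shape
(7, 19, 2)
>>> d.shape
(17, 19, 17)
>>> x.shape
(19, 2, 2, 17)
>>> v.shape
(3, 19)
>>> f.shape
(2, 3)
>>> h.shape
(7, 17)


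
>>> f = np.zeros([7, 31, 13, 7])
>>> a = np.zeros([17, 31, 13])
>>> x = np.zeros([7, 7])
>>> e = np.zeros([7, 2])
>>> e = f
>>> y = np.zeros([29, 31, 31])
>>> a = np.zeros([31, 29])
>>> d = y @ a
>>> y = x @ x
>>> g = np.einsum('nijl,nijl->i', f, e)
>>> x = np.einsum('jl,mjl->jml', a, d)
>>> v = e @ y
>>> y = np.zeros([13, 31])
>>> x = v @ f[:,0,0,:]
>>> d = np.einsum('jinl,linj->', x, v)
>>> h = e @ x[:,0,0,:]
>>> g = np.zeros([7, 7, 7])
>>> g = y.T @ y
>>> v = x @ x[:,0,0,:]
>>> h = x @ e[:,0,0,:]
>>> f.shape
(7, 31, 13, 7)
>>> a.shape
(31, 29)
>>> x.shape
(7, 31, 13, 7)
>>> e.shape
(7, 31, 13, 7)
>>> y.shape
(13, 31)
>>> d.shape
()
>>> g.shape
(31, 31)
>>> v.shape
(7, 31, 13, 7)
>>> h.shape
(7, 31, 13, 7)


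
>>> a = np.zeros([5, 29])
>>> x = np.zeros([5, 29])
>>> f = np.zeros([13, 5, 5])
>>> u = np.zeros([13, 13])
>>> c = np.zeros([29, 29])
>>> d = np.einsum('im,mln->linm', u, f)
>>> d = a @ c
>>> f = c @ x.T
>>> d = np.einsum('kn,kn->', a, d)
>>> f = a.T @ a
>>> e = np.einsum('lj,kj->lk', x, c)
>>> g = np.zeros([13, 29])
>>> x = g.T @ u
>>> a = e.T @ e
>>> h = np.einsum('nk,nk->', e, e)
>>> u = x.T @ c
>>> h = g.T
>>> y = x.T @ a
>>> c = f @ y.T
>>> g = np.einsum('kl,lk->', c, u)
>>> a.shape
(29, 29)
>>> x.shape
(29, 13)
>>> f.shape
(29, 29)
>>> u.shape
(13, 29)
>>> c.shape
(29, 13)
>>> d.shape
()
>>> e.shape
(5, 29)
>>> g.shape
()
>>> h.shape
(29, 13)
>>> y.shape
(13, 29)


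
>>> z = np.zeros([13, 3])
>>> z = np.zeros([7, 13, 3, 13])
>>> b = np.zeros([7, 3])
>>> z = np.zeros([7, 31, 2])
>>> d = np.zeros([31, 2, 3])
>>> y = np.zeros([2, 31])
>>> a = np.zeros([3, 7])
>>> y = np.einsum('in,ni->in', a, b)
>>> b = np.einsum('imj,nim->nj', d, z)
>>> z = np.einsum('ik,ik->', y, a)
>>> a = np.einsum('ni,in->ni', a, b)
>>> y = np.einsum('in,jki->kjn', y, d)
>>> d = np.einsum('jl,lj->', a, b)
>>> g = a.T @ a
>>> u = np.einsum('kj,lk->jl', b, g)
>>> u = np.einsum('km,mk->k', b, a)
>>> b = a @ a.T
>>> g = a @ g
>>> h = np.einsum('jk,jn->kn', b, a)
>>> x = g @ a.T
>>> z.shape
()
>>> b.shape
(3, 3)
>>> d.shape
()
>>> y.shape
(2, 31, 7)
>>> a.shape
(3, 7)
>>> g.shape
(3, 7)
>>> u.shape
(7,)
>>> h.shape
(3, 7)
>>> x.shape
(3, 3)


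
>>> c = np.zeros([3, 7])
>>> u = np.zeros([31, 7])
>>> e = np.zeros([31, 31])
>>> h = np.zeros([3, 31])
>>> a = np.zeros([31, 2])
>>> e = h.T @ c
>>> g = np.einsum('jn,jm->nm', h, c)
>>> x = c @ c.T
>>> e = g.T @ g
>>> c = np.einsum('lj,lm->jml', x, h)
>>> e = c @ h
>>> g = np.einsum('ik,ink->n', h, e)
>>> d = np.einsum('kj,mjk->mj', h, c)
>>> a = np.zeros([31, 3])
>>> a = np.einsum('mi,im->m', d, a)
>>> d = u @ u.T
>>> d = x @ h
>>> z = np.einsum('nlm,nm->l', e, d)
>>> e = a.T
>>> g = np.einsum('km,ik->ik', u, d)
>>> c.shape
(3, 31, 3)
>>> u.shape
(31, 7)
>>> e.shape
(3,)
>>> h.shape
(3, 31)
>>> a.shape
(3,)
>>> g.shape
(3, 31)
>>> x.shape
(3, 3)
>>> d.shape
(3, 31)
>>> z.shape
(31,)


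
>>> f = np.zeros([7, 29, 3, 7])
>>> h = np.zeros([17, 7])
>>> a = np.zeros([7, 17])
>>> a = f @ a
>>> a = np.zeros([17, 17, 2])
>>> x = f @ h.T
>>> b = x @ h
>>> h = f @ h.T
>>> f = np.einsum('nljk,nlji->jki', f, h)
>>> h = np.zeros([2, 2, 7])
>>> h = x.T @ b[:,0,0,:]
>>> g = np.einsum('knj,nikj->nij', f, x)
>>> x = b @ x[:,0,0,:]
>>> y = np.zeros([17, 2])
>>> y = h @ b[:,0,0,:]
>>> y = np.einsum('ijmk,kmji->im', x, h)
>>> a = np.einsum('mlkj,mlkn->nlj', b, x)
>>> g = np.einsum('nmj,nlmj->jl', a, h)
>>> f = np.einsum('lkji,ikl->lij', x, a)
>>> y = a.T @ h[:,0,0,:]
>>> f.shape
(7, 17, 3)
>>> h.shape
(17, 3, 29, 7)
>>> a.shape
(17, 29, 7)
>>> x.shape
(7, 29, 3, 17)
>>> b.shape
(7, 29, 3, 7)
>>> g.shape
(7, 3)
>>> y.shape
(7, 29, 7)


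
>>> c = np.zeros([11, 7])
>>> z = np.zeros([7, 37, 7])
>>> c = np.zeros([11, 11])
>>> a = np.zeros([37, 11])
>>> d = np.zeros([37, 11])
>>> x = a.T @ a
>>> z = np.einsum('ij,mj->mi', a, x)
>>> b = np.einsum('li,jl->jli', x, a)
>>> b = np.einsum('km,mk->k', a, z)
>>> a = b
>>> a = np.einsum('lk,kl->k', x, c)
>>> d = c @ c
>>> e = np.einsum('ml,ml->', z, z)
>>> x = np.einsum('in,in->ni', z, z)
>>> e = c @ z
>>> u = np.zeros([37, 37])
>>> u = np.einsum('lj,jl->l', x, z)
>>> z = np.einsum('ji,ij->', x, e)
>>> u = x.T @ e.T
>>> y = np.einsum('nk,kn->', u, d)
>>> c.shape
(11, 11)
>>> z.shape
()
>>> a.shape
(11,)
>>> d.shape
(11, 11)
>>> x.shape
(37, 11)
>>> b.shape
(37,)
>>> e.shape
(11, 37)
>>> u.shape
(11, 11)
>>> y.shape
()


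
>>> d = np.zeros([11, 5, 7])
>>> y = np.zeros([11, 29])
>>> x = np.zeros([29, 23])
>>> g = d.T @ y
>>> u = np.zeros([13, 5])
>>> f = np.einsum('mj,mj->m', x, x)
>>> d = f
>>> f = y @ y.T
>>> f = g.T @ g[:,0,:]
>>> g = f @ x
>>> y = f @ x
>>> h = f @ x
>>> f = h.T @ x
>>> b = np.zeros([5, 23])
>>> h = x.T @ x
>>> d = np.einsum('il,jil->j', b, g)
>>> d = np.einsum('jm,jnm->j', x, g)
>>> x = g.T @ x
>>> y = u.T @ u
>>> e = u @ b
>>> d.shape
(29,)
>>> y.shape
(5, 5)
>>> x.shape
(23, 5, 23)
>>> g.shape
(29, 5, 23)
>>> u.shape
(13, 5)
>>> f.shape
(23, 5, 23)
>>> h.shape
(23, 23)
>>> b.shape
(5, 23)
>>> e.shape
(13, 23)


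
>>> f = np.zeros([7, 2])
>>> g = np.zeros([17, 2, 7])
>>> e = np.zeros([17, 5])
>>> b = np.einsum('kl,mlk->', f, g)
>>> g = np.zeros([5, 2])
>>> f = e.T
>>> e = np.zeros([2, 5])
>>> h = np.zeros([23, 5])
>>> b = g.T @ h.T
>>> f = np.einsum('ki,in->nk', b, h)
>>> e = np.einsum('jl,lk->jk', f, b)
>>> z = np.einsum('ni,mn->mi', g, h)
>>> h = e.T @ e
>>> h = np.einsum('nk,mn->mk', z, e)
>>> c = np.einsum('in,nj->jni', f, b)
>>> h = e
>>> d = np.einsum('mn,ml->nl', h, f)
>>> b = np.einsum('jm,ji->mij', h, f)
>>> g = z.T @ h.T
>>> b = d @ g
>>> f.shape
(5, 2)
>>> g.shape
(2, 5)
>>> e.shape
(5, 23)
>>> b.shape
(23, 5)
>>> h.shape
(5, 23)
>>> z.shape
(23, 2)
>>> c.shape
(23, 2, 5)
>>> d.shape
(23, 2)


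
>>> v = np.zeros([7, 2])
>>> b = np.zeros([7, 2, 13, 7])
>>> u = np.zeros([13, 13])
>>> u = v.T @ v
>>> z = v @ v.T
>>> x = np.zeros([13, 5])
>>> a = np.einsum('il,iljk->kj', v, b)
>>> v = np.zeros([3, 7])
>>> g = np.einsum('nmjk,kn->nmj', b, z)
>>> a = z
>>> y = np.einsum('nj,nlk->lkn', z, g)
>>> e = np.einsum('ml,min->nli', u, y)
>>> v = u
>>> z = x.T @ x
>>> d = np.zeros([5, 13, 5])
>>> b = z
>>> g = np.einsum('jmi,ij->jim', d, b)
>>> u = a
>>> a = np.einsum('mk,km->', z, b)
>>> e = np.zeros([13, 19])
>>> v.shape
(2, 2)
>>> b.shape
(5, 5)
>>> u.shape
(7, 7)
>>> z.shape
(5, 5)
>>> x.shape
(13, 5)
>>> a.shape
()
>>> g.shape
(5, 5, 13)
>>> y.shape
(2, 13, 7)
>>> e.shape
(13, 19)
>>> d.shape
(5, 13, 5)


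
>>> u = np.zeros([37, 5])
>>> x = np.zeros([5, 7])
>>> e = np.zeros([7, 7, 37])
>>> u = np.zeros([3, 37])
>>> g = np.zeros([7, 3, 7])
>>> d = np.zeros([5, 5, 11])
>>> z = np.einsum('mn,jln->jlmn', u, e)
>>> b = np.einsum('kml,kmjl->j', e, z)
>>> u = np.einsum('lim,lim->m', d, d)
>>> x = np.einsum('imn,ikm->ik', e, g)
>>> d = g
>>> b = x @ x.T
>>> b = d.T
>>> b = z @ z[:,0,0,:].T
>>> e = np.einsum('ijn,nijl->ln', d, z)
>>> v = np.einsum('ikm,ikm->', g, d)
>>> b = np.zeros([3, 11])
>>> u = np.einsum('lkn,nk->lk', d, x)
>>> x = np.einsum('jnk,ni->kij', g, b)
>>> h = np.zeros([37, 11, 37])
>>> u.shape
(7, 3)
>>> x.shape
(7, 11, 7)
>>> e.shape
(37, 7)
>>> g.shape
(7, 3, 7)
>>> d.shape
(7, 3, 7)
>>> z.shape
(7, 7, 3, 37)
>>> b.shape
(3, 11)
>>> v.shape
()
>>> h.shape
(37, 11, 37)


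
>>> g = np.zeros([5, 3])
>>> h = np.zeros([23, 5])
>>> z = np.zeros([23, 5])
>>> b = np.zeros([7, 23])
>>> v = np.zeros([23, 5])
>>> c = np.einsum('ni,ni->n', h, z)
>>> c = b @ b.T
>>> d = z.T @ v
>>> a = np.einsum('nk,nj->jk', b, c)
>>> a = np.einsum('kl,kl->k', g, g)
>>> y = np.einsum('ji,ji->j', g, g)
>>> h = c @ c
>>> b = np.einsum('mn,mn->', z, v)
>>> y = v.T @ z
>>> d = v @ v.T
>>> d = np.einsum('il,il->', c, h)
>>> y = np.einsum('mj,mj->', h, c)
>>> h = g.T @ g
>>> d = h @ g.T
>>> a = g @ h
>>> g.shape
(5, 3)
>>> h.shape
(3, 3)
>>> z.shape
(23, 5)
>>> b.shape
()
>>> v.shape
(23, 5)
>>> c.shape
(7, 7)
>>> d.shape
(3, 5)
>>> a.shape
(5, 3)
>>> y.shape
()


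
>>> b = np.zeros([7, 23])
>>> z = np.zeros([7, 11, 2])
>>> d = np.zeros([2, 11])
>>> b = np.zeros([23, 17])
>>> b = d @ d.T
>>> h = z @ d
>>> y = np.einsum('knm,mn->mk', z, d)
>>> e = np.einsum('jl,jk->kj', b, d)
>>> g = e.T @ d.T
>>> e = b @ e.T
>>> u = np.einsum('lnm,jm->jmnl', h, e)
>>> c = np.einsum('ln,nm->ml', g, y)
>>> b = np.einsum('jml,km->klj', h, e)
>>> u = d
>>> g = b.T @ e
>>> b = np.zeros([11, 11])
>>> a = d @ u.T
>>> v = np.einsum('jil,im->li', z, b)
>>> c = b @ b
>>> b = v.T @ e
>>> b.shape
(11, 11)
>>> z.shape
(7, 11, 2)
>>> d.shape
(2, 11)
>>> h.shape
(7, 11, 11)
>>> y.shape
(2, 7)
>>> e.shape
(2, 11)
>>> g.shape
(7, 11, 11)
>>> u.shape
(2, 11)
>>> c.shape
(11, 11)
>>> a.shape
(2, 2)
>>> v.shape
(2, 11)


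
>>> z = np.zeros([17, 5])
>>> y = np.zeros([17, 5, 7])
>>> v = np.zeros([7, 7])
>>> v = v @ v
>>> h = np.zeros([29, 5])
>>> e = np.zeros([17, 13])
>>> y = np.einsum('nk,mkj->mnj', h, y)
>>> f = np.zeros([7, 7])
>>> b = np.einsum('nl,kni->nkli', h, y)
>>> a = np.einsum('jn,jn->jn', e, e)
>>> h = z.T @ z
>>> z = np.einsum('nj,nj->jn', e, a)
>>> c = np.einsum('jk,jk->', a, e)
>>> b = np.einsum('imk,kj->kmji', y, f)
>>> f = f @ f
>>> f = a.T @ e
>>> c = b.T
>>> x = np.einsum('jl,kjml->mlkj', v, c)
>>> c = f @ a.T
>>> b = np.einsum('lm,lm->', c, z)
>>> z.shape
(13, 17)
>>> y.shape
(17, 29, 7)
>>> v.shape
(7, 7)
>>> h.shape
(5, 5)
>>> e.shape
(17, 13)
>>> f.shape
(13, 13)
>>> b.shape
()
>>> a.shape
(17, 13)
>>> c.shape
(13, 17)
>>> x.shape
(29, 7, 17, 7)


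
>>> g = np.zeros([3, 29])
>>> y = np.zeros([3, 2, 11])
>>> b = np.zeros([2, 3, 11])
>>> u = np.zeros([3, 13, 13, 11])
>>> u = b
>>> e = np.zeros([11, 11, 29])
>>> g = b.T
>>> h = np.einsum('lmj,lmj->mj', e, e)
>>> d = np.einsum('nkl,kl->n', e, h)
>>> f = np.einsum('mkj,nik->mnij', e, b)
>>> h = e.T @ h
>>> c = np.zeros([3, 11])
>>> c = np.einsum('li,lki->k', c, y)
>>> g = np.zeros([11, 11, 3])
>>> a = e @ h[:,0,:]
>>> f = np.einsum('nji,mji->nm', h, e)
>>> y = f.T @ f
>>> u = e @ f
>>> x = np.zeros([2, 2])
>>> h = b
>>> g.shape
(11, 11, 3)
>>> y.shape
(11, 11)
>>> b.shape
(2, 3, 11)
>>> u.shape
(11, 11, 11)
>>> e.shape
(11, 11, 29)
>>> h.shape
(2, 3, 11)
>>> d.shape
(11,)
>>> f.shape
(29, 11)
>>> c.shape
(2,)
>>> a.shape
(11, 11, 29)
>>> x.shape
(2, 2)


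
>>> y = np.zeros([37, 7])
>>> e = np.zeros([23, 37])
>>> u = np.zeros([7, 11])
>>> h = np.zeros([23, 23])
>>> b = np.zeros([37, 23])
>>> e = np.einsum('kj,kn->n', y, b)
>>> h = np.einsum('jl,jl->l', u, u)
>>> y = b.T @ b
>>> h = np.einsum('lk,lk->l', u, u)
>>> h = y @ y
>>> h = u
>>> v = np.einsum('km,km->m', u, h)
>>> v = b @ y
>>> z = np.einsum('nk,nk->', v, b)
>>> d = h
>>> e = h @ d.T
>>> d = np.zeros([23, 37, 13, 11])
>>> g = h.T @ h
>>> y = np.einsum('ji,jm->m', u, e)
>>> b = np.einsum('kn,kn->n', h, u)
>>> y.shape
(7,)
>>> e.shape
(7, 7)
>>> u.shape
(7, 11)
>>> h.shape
(7, 11)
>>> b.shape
(11,)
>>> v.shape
(37, 23)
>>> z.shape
()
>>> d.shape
(23, 37, 13, 11)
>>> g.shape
(11, 11)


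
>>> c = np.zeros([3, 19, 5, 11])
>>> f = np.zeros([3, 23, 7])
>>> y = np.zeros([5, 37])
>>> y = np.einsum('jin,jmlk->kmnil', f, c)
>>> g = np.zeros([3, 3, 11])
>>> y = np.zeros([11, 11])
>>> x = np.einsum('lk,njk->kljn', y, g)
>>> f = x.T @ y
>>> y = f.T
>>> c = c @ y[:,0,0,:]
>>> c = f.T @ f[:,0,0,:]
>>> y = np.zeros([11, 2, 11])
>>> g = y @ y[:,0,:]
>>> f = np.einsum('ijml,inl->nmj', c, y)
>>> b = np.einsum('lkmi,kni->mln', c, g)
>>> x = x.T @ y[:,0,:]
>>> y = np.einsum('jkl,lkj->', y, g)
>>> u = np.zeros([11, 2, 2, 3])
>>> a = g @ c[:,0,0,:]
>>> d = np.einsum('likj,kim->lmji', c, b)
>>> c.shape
(11, 11, 3, 11)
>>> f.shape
(2, 3, 11)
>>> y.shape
()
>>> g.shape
(11, 2, 11)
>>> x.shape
(3, 3, 11, 11)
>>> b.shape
(3, 11, 2)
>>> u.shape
(11, 2, 2, 3)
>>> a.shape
(11, 2, 11)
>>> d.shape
(11, 2, 11, 11)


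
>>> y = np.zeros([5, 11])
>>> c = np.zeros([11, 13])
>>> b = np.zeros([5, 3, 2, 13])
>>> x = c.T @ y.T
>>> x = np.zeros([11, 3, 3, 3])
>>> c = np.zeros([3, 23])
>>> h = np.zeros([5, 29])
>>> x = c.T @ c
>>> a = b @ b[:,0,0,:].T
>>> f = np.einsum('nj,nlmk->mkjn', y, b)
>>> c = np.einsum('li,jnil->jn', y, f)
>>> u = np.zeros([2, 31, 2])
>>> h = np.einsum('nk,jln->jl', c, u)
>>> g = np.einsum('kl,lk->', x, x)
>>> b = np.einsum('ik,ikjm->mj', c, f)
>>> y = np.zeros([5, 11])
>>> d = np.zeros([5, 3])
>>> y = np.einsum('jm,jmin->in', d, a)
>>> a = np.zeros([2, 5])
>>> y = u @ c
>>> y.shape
(2, 31, 13)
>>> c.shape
(2, 13)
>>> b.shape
(5, 11)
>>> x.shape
(23, 23)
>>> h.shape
(2, 31)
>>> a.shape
(2, 5)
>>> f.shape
(2, 13, 11, 5)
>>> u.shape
(2, 31, 2)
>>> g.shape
()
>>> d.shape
(5, 3)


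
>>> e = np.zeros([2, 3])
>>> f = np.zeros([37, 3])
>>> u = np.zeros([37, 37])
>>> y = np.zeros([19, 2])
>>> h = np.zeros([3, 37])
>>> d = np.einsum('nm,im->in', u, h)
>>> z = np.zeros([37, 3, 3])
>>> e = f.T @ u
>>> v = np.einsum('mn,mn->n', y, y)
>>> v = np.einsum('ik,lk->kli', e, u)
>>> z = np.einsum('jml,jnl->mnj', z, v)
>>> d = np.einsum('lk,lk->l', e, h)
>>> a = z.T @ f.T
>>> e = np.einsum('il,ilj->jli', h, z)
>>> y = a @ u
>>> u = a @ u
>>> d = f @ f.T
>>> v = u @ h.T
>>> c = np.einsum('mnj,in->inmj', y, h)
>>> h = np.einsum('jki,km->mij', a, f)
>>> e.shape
(37, 37, 3)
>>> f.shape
(37, 3)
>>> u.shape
(37, 37, 37)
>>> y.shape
(37, 37, 37)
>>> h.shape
(3, 37, 37)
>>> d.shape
(37, 37)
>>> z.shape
(3, 37, 37)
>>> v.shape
(37, 37, 3)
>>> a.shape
(37, 37, 37)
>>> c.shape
(3, 37, 37, 37)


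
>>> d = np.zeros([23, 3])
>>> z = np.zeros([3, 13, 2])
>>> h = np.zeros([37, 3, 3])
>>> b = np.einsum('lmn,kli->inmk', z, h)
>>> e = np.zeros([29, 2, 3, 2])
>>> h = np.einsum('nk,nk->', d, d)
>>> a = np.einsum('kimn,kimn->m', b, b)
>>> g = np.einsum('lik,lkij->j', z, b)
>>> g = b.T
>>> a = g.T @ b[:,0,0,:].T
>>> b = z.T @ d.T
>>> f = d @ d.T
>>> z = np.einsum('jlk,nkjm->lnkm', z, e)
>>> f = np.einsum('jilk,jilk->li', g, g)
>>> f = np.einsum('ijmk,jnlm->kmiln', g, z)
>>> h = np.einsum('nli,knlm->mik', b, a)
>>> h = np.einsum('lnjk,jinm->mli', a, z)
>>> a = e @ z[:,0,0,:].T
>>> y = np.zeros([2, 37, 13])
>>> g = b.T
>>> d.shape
(23, 3)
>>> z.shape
(13, 29, 2, 2)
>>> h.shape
(2, 3, 29)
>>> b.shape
(2, 13, 23)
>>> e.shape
(29, 2, 3, 2)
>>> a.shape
(29, 2, 3, 13)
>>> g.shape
(23, 13, 2)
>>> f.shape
(3, 2, 37, 2, 29)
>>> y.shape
(2, 37, 13)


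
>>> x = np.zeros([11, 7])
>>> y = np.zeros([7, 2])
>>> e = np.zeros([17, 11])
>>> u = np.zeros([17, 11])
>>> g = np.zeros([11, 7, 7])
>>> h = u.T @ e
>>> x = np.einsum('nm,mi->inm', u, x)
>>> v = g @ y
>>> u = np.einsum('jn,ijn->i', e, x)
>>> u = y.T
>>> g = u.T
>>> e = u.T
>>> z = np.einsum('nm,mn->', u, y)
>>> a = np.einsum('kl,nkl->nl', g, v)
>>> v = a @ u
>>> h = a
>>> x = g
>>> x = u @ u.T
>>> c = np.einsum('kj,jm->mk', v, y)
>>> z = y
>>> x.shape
(2, 2)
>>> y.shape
(7, 2)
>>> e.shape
(7, 2)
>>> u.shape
(2, 7)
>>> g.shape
(7, 2)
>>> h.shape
(11, 2)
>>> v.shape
(11, 7)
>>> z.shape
(7, 2)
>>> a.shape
(11, 2)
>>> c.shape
(2, 11)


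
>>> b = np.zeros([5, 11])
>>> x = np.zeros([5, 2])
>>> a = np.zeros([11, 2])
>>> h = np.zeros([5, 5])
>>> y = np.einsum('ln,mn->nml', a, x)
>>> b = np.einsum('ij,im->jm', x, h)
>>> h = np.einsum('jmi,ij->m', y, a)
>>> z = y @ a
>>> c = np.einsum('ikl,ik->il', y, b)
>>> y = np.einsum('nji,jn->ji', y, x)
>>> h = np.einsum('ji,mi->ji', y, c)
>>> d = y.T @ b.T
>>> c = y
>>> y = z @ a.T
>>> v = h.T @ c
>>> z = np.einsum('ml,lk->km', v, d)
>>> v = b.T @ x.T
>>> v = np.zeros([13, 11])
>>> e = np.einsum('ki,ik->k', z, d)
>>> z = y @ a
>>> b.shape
(2, 5)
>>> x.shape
(5, 2)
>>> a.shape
(11, 2)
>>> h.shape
(5, 11)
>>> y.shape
(2, 5, 11)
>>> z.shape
(2, 5, 2)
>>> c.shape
(5, 11)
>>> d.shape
(11, 2)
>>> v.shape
(13, 11)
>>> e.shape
(2,)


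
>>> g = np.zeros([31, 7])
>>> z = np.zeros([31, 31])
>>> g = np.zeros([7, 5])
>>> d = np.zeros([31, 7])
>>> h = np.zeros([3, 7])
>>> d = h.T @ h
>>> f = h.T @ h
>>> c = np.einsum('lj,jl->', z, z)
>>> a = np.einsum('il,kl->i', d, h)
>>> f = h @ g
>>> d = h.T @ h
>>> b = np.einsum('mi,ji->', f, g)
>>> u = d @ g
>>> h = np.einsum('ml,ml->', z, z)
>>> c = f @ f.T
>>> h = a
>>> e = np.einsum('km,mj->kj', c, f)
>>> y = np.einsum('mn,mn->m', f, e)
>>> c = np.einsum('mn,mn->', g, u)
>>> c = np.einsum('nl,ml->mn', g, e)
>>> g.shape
(7, 5)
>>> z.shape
(31, 31)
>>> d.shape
(7, 7)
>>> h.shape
(7,)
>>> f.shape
(3, 5)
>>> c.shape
(3, 7)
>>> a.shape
(7,)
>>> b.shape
()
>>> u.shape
(7, 5)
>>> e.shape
(3, 5)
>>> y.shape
(3,)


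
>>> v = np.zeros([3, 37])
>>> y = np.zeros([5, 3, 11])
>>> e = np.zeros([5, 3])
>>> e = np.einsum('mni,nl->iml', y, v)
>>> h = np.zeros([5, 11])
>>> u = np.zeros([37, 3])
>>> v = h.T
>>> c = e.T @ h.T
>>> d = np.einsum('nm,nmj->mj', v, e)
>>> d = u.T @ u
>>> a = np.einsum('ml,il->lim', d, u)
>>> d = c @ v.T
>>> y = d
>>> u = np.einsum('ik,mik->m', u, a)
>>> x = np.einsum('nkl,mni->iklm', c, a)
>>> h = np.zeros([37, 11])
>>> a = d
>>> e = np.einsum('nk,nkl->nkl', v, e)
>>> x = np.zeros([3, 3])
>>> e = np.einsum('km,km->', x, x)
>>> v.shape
(11, 5)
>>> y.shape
(37, 5, 11)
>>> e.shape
()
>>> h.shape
(37, 11)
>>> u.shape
(3,)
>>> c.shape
(37, 5, 5)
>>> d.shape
(37, 5, 11)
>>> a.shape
(37, 5, 11)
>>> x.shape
(3, 3)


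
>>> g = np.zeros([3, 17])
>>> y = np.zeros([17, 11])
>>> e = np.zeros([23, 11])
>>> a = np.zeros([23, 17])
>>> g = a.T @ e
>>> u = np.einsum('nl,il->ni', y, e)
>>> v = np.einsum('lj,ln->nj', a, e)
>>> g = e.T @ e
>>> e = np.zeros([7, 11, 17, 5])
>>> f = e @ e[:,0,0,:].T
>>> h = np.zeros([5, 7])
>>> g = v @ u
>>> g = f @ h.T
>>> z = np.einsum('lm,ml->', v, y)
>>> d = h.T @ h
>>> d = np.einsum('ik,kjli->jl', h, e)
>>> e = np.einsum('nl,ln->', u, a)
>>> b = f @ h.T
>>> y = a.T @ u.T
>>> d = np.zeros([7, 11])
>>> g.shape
(7, 11, 17, 5)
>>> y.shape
(17, 17)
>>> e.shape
()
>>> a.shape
(23, 17)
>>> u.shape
(17, 23)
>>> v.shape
(11, 17)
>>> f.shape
(7, 11, 17, 7)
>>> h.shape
(5, 7)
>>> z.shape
()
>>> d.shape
(7, 11)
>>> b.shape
(7, 11, 17, 5)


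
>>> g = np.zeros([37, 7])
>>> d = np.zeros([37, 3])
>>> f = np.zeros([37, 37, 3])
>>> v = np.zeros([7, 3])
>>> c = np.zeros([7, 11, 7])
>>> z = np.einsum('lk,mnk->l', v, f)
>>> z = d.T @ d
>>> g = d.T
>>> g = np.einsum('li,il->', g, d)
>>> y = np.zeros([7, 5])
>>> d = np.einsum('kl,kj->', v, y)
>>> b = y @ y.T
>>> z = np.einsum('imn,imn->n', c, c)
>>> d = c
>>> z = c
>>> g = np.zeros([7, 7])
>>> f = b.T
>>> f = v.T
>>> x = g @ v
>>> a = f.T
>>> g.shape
(7, 7)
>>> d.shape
(7, 11, 7)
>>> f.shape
(3, 7)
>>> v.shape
(7, 3)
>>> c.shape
(7, 11, 7)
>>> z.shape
(7, 11, 7)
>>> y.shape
(7, 5)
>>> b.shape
(7, 7)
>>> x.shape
(7, 3)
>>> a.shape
(7, 3)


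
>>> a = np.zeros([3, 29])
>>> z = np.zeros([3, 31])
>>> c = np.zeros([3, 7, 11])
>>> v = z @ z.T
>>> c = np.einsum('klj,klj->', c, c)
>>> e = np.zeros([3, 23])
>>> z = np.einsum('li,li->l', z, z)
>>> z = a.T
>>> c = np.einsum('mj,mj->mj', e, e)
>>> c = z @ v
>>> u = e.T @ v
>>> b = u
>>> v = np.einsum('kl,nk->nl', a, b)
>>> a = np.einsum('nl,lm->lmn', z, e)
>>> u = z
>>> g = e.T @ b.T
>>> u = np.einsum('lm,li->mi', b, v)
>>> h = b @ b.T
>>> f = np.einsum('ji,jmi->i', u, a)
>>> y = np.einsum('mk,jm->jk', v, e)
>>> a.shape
(3, 23, 29)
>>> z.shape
(29, 3)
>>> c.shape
(29, 3)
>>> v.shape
(23, 29)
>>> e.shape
(3, 23)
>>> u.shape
(3, 29)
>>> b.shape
(23, 3)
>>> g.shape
(23, 23)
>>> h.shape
(23, 23)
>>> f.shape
(29,)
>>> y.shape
(3, 29)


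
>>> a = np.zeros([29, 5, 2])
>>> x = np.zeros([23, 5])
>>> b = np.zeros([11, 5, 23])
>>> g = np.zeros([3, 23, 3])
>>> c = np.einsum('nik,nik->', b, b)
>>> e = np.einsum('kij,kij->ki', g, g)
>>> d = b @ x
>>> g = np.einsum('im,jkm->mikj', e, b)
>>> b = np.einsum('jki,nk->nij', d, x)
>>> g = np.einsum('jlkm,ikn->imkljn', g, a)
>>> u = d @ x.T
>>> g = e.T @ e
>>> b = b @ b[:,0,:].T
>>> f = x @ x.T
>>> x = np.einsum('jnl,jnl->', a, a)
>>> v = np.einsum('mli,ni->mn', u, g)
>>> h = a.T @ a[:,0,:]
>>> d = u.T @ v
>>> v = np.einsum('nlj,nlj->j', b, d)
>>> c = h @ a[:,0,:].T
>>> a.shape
(29, 5, 2)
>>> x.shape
()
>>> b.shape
(23, 5, 23)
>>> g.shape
(23, 23)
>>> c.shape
(2, 5, 29)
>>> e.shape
(3, 23)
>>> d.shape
(23, 5, 23)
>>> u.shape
(11, 5, 23)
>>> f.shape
(23, 23)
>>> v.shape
(23,)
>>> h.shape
(2, 5, 2)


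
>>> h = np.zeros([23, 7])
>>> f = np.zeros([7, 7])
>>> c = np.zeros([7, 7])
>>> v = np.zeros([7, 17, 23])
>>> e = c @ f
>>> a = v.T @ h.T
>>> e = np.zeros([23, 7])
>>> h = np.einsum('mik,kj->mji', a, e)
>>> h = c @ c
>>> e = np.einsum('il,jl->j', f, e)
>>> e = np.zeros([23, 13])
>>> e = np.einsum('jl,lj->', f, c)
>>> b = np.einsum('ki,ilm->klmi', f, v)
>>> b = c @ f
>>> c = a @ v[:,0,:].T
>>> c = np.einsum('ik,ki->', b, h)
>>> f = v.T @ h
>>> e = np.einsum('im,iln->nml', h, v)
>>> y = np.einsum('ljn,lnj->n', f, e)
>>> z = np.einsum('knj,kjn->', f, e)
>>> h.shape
(7, 7)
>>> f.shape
(23, 17, 7)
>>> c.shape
()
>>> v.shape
(7, 17, 23)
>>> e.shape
(23, 7, 17)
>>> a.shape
(23, 17, 23)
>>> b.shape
(7, 7)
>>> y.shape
(7,)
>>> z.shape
()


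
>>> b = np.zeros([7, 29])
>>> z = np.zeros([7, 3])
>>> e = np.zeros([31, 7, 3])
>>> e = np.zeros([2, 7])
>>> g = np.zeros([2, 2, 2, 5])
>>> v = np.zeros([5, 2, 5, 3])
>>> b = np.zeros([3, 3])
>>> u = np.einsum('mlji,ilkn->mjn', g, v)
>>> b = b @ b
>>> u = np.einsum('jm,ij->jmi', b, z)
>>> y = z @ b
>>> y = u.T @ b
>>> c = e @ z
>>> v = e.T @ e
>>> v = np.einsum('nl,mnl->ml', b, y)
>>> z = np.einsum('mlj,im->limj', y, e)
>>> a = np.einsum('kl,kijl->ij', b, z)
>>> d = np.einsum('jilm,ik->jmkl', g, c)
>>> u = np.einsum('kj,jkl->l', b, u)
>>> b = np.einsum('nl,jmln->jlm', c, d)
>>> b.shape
(2, 3, 5)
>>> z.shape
(3, 2, 7, 3)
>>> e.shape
(2, 7)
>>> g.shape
(2, 2, 2, 5)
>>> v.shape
(7, 3)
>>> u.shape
(7,)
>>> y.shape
(7, 3, 3)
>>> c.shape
(2, 3)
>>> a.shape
(2, 7)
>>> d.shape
(2, 5, 3, 2)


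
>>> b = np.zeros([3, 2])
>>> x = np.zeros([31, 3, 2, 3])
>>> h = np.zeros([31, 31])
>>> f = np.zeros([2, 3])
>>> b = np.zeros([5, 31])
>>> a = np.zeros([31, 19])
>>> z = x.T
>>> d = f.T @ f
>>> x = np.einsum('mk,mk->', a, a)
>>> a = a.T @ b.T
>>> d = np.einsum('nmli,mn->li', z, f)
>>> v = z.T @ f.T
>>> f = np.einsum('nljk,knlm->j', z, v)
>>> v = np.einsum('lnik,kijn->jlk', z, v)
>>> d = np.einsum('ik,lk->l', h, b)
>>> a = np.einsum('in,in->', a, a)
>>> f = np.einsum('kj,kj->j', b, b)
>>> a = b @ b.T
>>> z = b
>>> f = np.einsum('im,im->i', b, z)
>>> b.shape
(5, 31)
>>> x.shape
()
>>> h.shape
(31, 31)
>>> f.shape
(5,)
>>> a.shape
(5, 5)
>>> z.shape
(5, 31)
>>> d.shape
(5,)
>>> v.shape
(2, 3, 31)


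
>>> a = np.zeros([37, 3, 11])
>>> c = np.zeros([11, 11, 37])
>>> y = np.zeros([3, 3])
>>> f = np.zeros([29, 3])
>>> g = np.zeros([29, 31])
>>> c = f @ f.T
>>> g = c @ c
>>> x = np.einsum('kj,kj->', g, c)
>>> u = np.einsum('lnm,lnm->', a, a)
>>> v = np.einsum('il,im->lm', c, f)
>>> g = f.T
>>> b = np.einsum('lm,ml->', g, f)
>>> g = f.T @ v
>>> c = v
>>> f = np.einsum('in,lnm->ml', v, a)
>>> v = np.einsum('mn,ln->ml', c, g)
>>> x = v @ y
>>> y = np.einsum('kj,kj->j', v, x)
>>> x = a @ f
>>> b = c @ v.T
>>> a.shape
(37, 3, 11)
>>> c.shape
(29, 3)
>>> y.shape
(3,)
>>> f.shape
(11, 37)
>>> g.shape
(3, 3)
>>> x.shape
(37, 3, 37)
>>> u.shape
()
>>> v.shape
(29, 3)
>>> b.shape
(29, 29)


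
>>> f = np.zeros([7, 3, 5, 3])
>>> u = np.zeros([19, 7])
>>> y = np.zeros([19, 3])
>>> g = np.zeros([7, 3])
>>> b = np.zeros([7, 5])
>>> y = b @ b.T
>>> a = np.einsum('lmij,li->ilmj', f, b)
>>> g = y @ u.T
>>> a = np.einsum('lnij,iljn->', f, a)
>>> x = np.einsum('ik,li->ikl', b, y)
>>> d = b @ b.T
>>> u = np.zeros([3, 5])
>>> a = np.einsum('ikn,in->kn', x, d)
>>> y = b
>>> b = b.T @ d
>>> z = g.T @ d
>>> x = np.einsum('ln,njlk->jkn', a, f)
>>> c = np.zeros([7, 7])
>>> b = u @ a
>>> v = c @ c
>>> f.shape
(7, 3, 5, 3)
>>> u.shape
(3, 5)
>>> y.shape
(7, 5)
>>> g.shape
(7, 19)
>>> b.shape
(3, 7)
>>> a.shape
(5, 7)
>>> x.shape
(3, 3, 7)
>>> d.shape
(7, 7)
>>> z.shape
(19, 7)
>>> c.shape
(7, 7)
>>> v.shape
(7, 7)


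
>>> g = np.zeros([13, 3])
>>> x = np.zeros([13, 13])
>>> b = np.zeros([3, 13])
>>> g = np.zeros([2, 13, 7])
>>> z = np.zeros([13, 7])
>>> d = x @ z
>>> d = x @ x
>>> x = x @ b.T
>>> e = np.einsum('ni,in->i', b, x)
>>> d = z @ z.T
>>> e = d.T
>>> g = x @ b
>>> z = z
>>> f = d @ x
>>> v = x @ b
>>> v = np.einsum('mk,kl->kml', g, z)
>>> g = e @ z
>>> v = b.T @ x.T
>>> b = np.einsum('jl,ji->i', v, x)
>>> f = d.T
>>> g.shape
(13, 7)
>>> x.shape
(13, 3)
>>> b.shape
(3,)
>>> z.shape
(13, 7)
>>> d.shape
(13, 13)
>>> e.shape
(13, 13)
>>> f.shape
(13, 13)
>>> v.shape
(13, 13)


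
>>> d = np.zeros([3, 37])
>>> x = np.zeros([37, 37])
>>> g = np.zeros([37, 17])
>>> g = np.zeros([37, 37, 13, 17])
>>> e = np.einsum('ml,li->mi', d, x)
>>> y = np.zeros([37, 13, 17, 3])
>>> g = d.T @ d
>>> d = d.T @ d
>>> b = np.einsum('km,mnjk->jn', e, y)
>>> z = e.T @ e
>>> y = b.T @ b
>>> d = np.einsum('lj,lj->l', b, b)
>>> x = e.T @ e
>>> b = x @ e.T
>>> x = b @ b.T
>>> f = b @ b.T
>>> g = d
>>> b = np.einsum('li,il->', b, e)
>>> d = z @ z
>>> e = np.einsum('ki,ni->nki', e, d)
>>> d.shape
(37, 37)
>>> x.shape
(37, 37)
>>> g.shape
(17,)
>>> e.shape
(37, 3, 37)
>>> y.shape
(13, 13)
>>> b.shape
()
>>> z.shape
(37, 37)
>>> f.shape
(37, 37)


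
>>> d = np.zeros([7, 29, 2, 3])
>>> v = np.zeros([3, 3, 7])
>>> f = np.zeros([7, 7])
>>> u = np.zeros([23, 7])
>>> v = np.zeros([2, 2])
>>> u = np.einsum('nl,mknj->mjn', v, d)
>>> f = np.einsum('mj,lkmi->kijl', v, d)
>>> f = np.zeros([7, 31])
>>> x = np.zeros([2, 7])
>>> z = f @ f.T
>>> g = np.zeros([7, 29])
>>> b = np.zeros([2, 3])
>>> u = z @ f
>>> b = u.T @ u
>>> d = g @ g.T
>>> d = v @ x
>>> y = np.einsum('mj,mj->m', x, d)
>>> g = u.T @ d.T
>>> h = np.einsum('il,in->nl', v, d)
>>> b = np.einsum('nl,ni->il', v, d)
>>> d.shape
(2, 7)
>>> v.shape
(2, 2)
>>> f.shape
(7, 31)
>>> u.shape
(7, 31)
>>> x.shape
(2, 7)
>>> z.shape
(7, 7)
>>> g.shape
(31, 2)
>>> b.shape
(7, 2)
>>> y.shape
(2,)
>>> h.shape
(7, 2)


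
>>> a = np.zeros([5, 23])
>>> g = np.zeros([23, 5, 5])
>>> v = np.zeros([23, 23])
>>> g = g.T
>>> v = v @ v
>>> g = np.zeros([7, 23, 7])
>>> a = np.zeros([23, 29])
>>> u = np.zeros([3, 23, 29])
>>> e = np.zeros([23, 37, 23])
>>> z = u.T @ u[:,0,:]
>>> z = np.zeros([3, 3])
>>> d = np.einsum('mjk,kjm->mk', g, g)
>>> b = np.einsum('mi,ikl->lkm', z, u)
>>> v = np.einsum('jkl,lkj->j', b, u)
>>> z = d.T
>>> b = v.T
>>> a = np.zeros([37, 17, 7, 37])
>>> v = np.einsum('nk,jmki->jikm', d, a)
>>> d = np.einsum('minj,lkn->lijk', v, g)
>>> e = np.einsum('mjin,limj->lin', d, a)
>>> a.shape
(37, 17, 7, 37)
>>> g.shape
(7, 23, 7)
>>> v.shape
(37, 37, 7, 17)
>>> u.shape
(3, 23, 29)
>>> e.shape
(37, 17, 23)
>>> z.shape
(7, 7)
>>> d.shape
(7, 37, 17, 23)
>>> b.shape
(29,)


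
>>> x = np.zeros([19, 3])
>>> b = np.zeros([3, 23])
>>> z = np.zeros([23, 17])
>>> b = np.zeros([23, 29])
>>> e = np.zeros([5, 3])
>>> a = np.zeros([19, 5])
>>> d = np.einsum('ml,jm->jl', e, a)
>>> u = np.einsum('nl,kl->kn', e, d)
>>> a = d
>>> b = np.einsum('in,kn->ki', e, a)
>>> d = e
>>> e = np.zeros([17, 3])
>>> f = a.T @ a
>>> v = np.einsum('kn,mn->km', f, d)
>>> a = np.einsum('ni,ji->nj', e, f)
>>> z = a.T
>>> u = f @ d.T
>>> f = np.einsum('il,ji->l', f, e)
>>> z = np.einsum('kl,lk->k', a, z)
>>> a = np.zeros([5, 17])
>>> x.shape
(19, 3)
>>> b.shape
(19, 5)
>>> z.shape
(17,)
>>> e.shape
(17, 3)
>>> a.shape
(5, 17)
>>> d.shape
(5, 3)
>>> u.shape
(3, 5)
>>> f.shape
(3,)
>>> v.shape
(3, 5)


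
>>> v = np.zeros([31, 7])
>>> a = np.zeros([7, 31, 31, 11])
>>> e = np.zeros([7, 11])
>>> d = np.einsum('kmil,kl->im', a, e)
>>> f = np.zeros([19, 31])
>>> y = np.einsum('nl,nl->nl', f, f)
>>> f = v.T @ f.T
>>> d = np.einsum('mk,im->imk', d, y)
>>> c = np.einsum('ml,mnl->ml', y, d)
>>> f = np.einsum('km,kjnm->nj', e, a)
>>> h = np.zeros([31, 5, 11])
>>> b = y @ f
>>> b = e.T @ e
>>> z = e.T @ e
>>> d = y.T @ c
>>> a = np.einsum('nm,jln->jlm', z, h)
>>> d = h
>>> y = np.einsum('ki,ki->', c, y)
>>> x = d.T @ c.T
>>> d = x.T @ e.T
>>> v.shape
(31, 7)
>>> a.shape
(31, 5, 11)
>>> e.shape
(7, 11)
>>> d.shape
(19, 5, 7)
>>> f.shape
(31, 31)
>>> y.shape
()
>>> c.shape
(19, 31)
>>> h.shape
(31, 5, 11)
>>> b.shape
(11, 11)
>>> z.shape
(11, 11)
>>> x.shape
(11, 5, 19)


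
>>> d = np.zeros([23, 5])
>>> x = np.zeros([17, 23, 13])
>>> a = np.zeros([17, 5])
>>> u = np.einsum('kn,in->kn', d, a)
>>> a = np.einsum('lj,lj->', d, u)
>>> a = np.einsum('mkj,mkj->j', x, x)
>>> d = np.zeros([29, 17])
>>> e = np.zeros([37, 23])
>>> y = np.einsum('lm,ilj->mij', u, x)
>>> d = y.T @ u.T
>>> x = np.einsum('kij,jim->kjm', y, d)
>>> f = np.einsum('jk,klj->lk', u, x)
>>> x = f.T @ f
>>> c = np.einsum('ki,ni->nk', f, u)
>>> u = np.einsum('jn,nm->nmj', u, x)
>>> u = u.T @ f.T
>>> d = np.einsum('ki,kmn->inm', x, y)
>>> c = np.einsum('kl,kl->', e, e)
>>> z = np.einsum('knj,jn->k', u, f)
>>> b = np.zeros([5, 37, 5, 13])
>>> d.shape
(5, 13, 17)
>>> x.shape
(5, 5)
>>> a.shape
(13,)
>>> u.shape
(23, 5, 13)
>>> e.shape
(37, 23)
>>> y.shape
(5, 17, 13)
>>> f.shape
(13, 5)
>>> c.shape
()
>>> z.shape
(23,)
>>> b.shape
(5, 37, 5, 13)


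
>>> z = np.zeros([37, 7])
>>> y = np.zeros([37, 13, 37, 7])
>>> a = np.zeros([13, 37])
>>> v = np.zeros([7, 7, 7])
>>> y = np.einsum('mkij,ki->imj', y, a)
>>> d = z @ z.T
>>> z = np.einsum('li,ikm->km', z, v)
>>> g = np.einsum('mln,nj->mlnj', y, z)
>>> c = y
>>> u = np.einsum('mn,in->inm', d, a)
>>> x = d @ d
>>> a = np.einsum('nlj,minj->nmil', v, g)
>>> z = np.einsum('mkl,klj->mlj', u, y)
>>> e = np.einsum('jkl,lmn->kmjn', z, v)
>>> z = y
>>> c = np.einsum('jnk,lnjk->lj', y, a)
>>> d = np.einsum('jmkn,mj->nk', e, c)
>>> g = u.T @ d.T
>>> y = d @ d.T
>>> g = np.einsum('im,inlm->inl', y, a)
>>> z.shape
(37, 37, 7)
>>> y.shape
(7, 7)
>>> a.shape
(7, 37, 37, 7)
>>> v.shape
(7, 7, 7)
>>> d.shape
(7, 13)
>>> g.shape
(7, 37, 37)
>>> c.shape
(7, 37)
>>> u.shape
(13, 37, 37)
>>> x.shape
(37, 37)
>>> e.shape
(37, 7, 13, 7)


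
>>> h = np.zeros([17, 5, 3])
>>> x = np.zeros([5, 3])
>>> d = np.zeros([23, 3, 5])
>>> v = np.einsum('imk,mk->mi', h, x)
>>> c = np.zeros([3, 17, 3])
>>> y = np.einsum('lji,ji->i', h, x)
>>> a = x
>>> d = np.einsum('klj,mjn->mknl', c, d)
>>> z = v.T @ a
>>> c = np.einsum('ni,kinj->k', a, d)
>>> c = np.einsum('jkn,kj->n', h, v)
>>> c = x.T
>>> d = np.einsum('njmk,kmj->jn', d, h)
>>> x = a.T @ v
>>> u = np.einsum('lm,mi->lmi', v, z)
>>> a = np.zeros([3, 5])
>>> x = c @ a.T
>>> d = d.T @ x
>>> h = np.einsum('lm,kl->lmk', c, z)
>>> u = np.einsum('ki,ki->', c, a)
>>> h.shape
(3, 5, 17)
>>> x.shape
(3, 3)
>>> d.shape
(23, 3)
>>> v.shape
(5, 17)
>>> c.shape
(3, 5)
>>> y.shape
(3,)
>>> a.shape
(3, 5)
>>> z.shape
(17, 3)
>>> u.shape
()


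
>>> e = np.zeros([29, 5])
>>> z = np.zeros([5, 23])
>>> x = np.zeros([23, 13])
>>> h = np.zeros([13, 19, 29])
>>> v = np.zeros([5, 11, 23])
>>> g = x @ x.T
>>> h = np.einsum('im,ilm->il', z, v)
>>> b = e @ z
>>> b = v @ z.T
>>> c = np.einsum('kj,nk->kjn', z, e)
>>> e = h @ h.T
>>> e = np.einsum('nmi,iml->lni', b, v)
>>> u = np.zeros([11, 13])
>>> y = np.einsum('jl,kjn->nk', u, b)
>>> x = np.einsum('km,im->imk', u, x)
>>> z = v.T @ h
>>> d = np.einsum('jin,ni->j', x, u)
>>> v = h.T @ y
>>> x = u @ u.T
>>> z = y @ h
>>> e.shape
(23, 5, 5)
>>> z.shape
(5, 11)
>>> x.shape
(11, 11)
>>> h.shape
(5, 11)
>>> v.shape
(11, 5)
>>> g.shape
(23, 23)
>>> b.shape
(5, 11, 5)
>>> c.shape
(5, 23, 29)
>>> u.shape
(11, 13)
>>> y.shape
(5, 5)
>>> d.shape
(23,)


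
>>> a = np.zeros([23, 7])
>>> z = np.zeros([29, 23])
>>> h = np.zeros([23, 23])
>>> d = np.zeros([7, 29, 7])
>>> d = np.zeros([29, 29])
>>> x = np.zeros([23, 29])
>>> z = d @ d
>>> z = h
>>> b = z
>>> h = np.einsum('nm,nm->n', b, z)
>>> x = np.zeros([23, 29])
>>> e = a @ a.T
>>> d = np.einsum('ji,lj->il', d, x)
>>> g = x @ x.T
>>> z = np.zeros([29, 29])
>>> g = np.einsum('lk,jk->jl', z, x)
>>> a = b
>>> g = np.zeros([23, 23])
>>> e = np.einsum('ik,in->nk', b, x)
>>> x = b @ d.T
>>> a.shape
(23, 23)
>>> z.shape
(29, 29)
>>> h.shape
(23,)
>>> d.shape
(29, 23)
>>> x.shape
(23, 29)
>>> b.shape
(23, 23)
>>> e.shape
(29, 23)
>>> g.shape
(23, 23)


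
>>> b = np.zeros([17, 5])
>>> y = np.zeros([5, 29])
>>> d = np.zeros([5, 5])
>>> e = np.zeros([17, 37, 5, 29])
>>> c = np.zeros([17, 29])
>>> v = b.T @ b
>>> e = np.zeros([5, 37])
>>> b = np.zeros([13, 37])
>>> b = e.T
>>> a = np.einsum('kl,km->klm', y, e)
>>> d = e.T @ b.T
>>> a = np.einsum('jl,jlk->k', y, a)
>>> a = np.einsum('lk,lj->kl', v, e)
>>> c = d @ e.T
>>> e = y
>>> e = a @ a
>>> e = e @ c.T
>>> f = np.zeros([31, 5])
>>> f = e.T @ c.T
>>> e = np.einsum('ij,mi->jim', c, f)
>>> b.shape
(37, 5)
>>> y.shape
(5, 29)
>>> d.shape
(37, 37)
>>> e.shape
(5, 37, 37)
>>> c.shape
(37, 5)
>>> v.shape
(5, 5)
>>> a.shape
(5, 5)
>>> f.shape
(37, 37)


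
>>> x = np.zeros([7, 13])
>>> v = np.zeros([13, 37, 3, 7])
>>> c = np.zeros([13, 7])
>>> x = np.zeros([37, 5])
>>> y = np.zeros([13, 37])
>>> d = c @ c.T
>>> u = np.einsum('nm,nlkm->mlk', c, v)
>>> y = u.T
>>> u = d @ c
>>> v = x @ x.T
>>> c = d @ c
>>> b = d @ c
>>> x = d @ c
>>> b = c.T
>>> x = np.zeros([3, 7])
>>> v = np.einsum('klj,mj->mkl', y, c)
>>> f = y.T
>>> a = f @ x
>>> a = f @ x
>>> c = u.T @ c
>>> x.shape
(3, 7)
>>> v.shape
(13, 3, 37)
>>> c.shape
(7, 7)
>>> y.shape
(3, 37, 7)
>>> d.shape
(13, 13)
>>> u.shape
(13, 7)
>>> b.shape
(7, 13)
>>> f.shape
(7, 37, 3)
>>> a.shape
(7, 37, 7)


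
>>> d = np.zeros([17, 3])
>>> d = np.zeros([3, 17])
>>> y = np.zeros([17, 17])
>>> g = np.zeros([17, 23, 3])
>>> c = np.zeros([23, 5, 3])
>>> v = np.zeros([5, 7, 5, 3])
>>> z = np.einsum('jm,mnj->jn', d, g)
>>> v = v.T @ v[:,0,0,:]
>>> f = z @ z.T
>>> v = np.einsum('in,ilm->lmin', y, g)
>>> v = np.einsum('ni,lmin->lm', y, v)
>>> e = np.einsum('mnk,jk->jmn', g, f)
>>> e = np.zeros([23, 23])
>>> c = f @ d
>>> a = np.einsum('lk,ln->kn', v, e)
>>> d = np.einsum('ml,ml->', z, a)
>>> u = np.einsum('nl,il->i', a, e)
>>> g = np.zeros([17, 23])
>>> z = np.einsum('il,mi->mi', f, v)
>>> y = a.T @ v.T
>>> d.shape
()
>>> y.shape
(23, 23)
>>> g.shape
(17, 23)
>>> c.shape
(3, 17)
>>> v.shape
(23, 3)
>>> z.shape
(23, 3)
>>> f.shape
(3, 3)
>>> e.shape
(23, 23)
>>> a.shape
(3, 23)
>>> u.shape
(23,)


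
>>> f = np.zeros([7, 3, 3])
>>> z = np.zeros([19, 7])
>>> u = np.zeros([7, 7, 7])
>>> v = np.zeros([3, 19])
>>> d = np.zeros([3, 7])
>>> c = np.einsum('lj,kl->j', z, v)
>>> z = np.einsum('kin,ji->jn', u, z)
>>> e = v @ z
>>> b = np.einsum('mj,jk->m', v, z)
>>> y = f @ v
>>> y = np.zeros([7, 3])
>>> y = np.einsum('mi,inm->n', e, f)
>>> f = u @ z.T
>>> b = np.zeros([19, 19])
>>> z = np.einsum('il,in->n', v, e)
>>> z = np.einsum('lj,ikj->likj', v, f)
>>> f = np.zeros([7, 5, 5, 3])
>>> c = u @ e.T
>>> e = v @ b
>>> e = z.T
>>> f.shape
(7, 5, 5, 3)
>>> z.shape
(3, 7, 7, 19)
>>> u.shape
(7, 7, 7)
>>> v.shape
(3, 19)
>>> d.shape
(3, 7)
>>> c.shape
(7, 7, 3)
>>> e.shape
(19, 7, 7, 3)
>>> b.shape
(19, 19)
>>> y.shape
(3,)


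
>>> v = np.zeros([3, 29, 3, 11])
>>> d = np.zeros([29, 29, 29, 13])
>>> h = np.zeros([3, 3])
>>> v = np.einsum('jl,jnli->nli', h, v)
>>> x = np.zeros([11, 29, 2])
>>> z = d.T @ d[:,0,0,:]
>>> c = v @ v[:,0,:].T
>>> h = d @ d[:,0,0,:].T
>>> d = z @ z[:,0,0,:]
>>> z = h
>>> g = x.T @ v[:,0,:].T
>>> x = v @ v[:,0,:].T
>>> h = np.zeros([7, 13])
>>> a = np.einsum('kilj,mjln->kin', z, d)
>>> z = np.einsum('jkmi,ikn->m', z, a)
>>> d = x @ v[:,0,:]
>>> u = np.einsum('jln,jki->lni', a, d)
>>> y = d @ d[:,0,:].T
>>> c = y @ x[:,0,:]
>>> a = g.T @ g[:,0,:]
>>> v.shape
(29, 3, 11)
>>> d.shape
(29, 3, 11)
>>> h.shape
(7, 13)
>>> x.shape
(29, 3, 29)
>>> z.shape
(29,)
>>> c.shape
(29, 3, 29)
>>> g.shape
(2, 29, 29)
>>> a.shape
(29, 29, 29)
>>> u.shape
(29, 13, 11)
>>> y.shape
(29, 3, 29)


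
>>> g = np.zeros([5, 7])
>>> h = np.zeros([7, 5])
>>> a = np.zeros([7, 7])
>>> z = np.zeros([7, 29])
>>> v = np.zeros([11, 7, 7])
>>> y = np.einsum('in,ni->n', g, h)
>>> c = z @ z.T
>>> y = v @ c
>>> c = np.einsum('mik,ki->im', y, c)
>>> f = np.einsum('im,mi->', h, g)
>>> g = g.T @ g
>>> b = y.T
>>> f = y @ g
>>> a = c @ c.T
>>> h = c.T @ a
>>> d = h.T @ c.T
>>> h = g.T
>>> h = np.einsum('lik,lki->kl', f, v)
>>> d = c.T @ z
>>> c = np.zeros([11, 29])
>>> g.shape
(7, 7)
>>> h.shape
(7, 11)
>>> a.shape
(7, 7)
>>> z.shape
(7, 29)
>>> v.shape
(11, 7, 7)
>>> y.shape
(11, 7, 7)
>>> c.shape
(11, 29)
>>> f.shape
(11, 7, 7)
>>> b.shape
(7, 7, 11)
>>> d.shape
(11, 29)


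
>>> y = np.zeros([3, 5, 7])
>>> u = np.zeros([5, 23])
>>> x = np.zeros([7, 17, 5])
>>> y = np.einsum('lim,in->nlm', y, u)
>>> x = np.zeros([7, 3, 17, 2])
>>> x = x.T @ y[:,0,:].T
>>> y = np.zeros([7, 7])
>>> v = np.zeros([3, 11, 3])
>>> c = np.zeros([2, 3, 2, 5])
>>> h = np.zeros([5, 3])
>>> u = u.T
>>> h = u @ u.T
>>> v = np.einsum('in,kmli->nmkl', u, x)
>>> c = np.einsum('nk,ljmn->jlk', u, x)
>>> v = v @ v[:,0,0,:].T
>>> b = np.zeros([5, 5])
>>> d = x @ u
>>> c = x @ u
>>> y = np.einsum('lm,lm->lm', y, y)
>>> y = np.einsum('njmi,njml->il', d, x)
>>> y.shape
(5, 23)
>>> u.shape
(23, 5)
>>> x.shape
(2, 17, 3, 23)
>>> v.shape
(5, 17, 2, 5)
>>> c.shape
(2, 17, 3, 5)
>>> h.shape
(23, 23)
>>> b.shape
(5, 5)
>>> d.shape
(2, 17, 3, 5)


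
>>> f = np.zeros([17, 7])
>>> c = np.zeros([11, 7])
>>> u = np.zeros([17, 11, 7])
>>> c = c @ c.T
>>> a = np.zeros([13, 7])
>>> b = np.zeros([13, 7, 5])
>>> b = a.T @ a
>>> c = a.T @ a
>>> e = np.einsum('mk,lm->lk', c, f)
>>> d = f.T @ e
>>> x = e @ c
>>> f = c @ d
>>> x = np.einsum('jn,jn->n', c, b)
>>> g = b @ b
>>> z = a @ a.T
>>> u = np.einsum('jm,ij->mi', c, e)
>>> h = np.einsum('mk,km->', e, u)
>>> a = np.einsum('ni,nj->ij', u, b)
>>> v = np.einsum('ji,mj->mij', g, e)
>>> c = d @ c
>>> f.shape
(7, 7)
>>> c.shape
(7, 7)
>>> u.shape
(7, 17)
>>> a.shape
(17, 7)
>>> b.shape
(7, 7)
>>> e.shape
(17, 7)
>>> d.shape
(7, 7)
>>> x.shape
(7,)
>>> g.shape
(7, 7)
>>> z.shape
(13, 13)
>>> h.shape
()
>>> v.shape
(17, 7, 7)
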